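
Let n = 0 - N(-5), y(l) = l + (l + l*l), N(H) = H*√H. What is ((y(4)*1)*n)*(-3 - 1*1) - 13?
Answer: -13 - 480*I*√5 ≈ -13.0 - 1073.3*I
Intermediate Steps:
N(H) = H^(3/2)
y(l) = l² + 2*l (y(l) = l + (l + l²) = l² + 2*l)
n = 5*I*√5 (n = 0 - (-5)^(3/2) = 0 - (-5)*I*√5 = 0 + 5*I*√5 = 5*I*√5 ≈ 11.18*I)
((y(4)*1)*n)*(-3 - 1*1) - 13 = (((4*(2 + 4))*1)*(5*I*√5))*(-3 - 1*1) - 13 = (((4*6)*1)*(5*I*√5))*(-3 - 1) - 13 = ((24*1)*(5*I*√5))*(-4) - 13 = (24*(5*I*√5))*(-4) - 13 = (120*I*√5)*(-4) - 13 = -480*I*√5 - 13 = -13 - 480*I*√5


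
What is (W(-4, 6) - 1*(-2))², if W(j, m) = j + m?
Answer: 16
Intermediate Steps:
(W(-4, 6) - 1*(-2))² = ((-4 + 6) - 1*(-2))² = (2 + 2)² = 4² = 16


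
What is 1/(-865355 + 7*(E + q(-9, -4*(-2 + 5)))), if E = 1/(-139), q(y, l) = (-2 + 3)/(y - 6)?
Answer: -2085/1804266253 ≈ -1.1556e-6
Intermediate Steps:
q(y, l) = 1/(-6 + y)
E = -1/139 ≈ -0.0071942
1/(-865355 + 7*(E + q(-9, -4*(-2 + 5)))) = 1/(-865355 + 7*(-1/139 + 1/(-6 - 9))) = 1/(-865355 + 7*(-1/139 + 1/(-15))) = 1/(-865355 + 7*(-1/139 - 1/15)) = 1/(-865355 + 7*(-154/2085)) = 1/(-865355 - 1078/2085) = 1/(-1804266253/2085) = -2085/1804266253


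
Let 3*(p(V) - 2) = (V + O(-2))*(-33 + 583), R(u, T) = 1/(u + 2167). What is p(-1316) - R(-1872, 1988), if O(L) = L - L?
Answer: -213519233/885 ≈ -2.4126e+5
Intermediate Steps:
O(L) = 0
R(u, T) = 1/(2167 + u)
p(V) = 2 + 550*V/3 (p(V) = 2 + ((V + 0)*(-33 + 583))/3 = 2 + (V*550)/3 = 2 + (550*V)/3 = 2 + 550*V/3)
p(-1316) - R(-1872, 1988) = (2 + (550/3)*(-1316)) - 1/(2167 - 1872) = (2 - 723800/3) - 1/295 = -723794/3 - 1*1/295 = -723794/3 - 1/295 = -213519233/885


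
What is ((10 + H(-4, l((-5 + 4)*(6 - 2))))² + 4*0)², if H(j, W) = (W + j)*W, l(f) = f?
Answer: 3111696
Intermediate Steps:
H(j, W) = W*(W + j)
((10 + H(-4, l((-5 + 4)*(6 - 2))))² + 4*0)² = ((10 + ((-5 + 4)*(6 - 2))*((-5 + 4)*(6 - 2) - 4))² + 4*0)² = ((10 + (-1*4)*(-1*4 - 4))² + 0)² = ((10 - 4*(-4 - 4))² + 0)² = ((10 - 4*(-8))² + 0)² = ((10 + 32)² + 0)² = (42² + 0)² = (1764 + 0)² = 1764² = 3111696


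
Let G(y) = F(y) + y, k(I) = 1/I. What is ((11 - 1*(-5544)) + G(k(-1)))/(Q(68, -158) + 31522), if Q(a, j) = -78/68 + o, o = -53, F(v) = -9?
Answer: 188530/1069907 ≈ 0.17621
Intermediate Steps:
G(y) = -9 + y
Q(a, j) = -1841/34 (Q(a, j) = -78/68 - 53 = -78*1/68 - 53 = -39/34 - 53 = -1841/34)
((11 - 1*(-5544)) + G(k(-1)))/(Q(68, -158) + 31522) = ((11 - 1*(-5544)) + (-9 + 1/(-1)))/(-1841/34 + 31522) = ((11 + 5544) + (-9 - 1))/(1069907/34) = (5555 - 10)*(34/1069907) = 5545*(34/1069907) = 188530/1069907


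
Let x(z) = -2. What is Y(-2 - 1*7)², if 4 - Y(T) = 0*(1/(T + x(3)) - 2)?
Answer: 16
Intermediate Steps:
Y(T) = 4 (Y(T) = 4 - 0*(1/(T - 2) - 2) = 4 - 0*(1/(-2 + T) - 2) = 4 - 0*(-2 + 1/(-2 + T)) = 4 - 1*0 = 4 + 0 = 4)
Y(-2 - 1*7)² = 4² = 16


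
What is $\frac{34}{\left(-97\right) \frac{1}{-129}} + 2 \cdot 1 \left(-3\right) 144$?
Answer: $- \frac{79422}{97} \approx -818.78$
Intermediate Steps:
$\frac{34}{\left(-97\right) \frac{1}{-129}} + 2 \cdot 1 \left(-3\right) 144 = \frac{34}{\left(-97\right) \left(- \frac{1}{129}\right)} + 2 \left(-3\right) 144 = \frac{34}{\frac{97}{129}} - 864 = 34 \cdot \frac{129}{97} - 864 = \frac{4386}{97} - 864 = - \frac{79422}{97}$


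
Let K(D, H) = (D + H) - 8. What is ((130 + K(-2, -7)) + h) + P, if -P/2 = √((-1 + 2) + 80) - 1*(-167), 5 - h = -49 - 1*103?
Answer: -82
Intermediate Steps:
K(D, H) = -8 + D + H
h = 157 (h = 5 - (-49 - 1*103) = 5 - (-49 - 103) = 5 - 1*(-152) = 5 + 152 = 157)
P = -352 (P = -2*(√((-1 + 2) + 80) - 1*(-167)) = -2*(√(1 + 80) + 167) = -2*(√81 + 167) = -2*(9 + 167) = -2*176 = -352)
((130 + K(-2, -7)) + h) + P = ((130 + (-8 - 2 - 7)) + 157) - 352 = ((130 - 17) + 157) - 352 = (113 + 157) - 352 = 270 - 352 = -82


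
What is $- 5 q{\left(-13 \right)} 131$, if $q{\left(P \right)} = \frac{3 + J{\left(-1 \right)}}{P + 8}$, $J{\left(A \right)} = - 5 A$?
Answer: $1048$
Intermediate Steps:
$q{\left(P \right)} = \frac{8}{8 + P}$ ($q{\left(P \right)} = \frac{3 - -5}{P + 8} = \frac{3 + 5}{8 + P} = \frac{8}{8 + P}$)
$- 5 q{\left(-13 \right)} 131 = - 5 \frac{8}{8 - 13} \cdot 131 = - 5 \frac{8}{-5} \cdot 131 = - 5 \cdot 8 \left(- \frac{1}{5}\right) 131 = \left(-5\right) \left(- \frac{8}{5}\right) 131 = 8 \cdot 131 = 1048$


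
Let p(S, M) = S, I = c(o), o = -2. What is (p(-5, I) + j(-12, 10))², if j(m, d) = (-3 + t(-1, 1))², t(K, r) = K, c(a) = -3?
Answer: 121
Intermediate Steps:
I = -3
j(m, d) = 16 (j(m, d) = (-3 - 1)² = (-4)² = 16)
(p(-5, I) + j(-12, 10))² = (-5 + 16)² = 11² = 121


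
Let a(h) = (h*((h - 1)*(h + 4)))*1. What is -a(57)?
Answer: -194712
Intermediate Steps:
a(h) = h*(-1 + h)*(4 + h) (a(h) = (h*((-1 + h)*(4 + h)))*1 = (h*(-1 + h)*(4 + h))*1 = h*(-1 + h)*(4 + h))
-a(57) = -57*(-4 + 57**2 + 3*57) = -57*(-4 + 3249 + 171) = -57*3416 = -1*194712 = -194712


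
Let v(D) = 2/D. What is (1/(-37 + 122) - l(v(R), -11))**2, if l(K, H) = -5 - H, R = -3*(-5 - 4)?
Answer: 259081/7225 ≈ 35.859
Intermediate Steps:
R = 27 (R = -3*(-9) = 27)
(1/(-37 + 122) - l(v(R), -11))**2 = (1/(-37 + 122) - (-5 - 1*(-11)))**2 = (1/85 - (-5 + 11))**2 = (1/85 - 1*6)**2 = (1/85 - 6)**2 = (-509/85)**2 = 259081/7225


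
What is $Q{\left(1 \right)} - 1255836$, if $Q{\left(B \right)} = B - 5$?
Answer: $-1255840$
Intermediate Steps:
$Q{\left(B \right)} = -5 + B$ ($Q{\left(B \right)} = B - 5 = -5 + B$)
$Q{\left(1 \right)} - 1255836 = \left(-5 + 1\right) - 1255836 = -4 - 1255836 = -1255840$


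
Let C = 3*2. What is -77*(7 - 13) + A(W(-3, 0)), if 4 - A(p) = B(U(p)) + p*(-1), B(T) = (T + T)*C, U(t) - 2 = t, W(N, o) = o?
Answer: 442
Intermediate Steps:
C = 6
U(t) = 2 + t
B(T) = 12*T (B(T) = (T + T)*6 = (2*T)*6 = 12*T)
A(p) = -20 - 11*p (A(p) = 4 - (12*(2 + p) + p*(-1)) = 4 - ((24 + 12*p) - p) = 4 - (24 + 11*p) = 4 + (-24 - 11*p) = -20 - 11*p)
-77*(7 - 13) + A(W(-3, 0)) = -77*(7 - 13) + (-20 - 11*0) = -77*(-6) + (-20 + 0) = 462 - 20 = 442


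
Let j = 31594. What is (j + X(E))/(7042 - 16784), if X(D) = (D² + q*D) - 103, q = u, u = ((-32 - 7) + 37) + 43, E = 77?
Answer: -40577/9742 ≈ -4.1652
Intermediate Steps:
u = 41 (u = (-39 + 37) + 43 = -2 + 43 = 41)
q = 41
X(D) = -103 + D² + 41*D (X(D) = (D² + 41*D) - 103 = -103 + D² + 41*D)
(j + X(E))/(7042 - 16784) = (31594 + (-103 + 77² + 41*77))/(7042 - 16784) = (31594 + (-103 + 5929 + 3157))/(-9742) = (31594 + 8983)*(-1/9742) = 40577*(-1/9742) = -40577/9742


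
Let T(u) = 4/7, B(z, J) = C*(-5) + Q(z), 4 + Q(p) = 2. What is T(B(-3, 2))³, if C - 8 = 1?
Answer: 64/343 ≈ 0.18659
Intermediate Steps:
C = 9 (C = 8 + 1 = 9)
Q(p) = -2 (Q(p) = -4 + 2 = -2)
B(z, J) = -47 (B(z, J) = 9*(-5) - 2 = -45 - 2 = -47)
T(u) = 4/7 (T(u) = 4*(⅐) = 4/7)
T(B(-3, 2))³ = (4/7)³ = 64/343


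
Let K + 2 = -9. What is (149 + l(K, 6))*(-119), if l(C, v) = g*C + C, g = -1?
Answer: -17731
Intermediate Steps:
K = -11 (K = -2 - 9 = -11)
l(C, v) = 0 (l(C, v) = -C + C = 0)
(149 + l(K, 6))*(-119) = (149 + 0)*(-119) = 149*(-119) = -17731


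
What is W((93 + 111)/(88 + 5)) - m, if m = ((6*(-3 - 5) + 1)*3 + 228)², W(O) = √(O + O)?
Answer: -7569 + 2*√1054/31 ≈ -7566.9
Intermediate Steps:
W(O) = √2*√O (W(O) = √(2*O) = √2*√O)
m = 7569 (m = ((6*(-8) + 1)*3 + 228)² = ((-48 + 1)*3 + 228)² = (-47*3 + 228)² = (-141 + 228)² = 87² = 7569)
W((93 + 111)/(88 + 5)) - m = √2*√((93 + 111)/(88 + 5)) - 1*7569 = √2*√(204/93) - 7569 = √2*√(204*(1/93)) - 7569 = √2*√(68/31) - 7569 = √2*(2*√527/31) - 7569 = 2*√1054/31 - 7569 = -7569 + 2*√1054/31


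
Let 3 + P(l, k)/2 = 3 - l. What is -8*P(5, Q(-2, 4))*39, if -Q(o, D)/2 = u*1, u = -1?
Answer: 3120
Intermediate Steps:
Q(o, D) = 2 (Q(o, D) = -(-2) = -2*(-1) = 2)
P(l, k) = -2*l (P(l, k) = -6 + 2*(3 - l) = -6 + (6 - 2*l) = -2*l)
-8*P(5, Q(-2, 4))*39 = -(-16)*5*39 = -8*(-10)*39 = 80*39 = 3120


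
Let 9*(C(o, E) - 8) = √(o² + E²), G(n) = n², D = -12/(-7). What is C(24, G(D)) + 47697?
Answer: 47705 + 8*√2437/147 ≈ 47708.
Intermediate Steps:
D = 12/7 (D = -12*(-⅐) = 12/7 ≈ 1.7143)
C(o, E) = 8 + √(E² + o²)/9 (C(o, E) = 8 + √(o² + E²)/9 = 8 + √(E² + o²)/9)
C(24, G(D)) + 47697 = (8 + √(((12/7)²)² + 24²)/9) + 47697 = (8 + √((144/49)² + 576)/9) + 47697 = (8 + √(20736/2401 + 576)/9) + 47697 = (8 + √(1403712/2401)/9) + 47697 = (8 + (24*√2437/49)/9) + 47697 = (8 + 8*√2437/147) + 47697 = 47705 + 8*√2437/147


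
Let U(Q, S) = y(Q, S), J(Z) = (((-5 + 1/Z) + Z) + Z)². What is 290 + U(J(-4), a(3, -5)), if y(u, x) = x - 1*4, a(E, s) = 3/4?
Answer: 1147/4 ≈ 286.75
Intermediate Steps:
a(E, s) = ¾ (a(E, s) = 3*(¼) = ¾)
J(Z) = (-5 + 1/Z + 2*Z)² (J(Z) = ((-5 + Z + 1/Z) + Z)² = (-5 + 1/Z + 2*Z)²)
y(u, x) = -4 + x (y(u, x) = x - 4 = -4 + x)
U(Q, S) = -4 + S
290 + U(J(-4), a(3, -5)) = 290 + (-4 + ¾) = 290 - 13/4 = 1147/4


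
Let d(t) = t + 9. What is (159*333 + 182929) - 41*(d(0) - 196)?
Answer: 243543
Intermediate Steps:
d(t) = 9 + t
(159*333 + 182929) - 41*(d(0) - 196) = (159*333 + 182929) - 41*((9 + 0) - 196) = (52947 + 182929) - 41*(9 - 196) = 235876 - 41*(-187) = 235876 + 7667 = 243543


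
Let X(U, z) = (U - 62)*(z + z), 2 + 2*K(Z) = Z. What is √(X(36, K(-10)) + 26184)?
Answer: 24*√46 ≈ 162.78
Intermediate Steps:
K(Z) = -1 + Z/2
X(U, z) = 2*z*(-62 + U) (X(U, z) = (-62 + U)*(2*z) = 2*z*(-62 + U))
√(X(36, K(-10)) + 26184) = √(2*(-1 + (½)*(-10))*(-62 + 36) + 26184) = √(2*(-1 - 5)*(-26) + 26184) = √(2*(-6)*(-26) + 26184) = √(312 + 26184) = √26496 = 24*√46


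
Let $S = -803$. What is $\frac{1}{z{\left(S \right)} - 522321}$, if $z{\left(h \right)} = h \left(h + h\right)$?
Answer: $\frac{1}{767297} \approx 1.3033 \cdot 10^{-6}$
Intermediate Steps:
$z{\left(h \right)} = 2 h^{2}$ ($z{\left(h \right)} = h 2 h = 2 h^{2}$)
$\frac{1}{z{\left(S \right)} - 522321} = \frac{1}{2 \left(-803\right)^{2} - 522321} = \frac{1}{2 \cdot 644809 - 522321} = \frac{1}{1289618 - 522321} = \frac{1}{767297}$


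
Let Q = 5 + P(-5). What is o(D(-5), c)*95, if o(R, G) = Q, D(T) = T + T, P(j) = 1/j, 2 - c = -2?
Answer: 456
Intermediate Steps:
c = 4 (c = 2 - 1*(-2) = 2 + 2 = 4)
D(T) = 2*T
Q = 24/5 (Q = 5 + 1/(-5) = 5 - ⅕ = 24/5 ≈ 4.8000)
o(R, G) = 24/5
o(D(-5), c)*95 = (24/5)*95 = 456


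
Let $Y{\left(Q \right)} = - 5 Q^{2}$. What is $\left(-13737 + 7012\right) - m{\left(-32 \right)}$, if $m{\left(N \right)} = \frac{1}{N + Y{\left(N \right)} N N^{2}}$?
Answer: $- \frac{1128267560801}{167772128} \approx -6725.0$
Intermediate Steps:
$m{\left(N \right)} = \frac{1}{N - 5 N^{5}}$ ($m{\left(N \right)} = \frac{1}{N + - 5 N^{2} N N^{2}} = \frac{1}{N + - 5 N^{3} N^{2}} = \frac{1}{N - 5 N^{5}}$)
$\left(-13737 + 7012\right) - m{\left(-32 \right)} = \left(-13737 + 7012\right) - \frac{1}{-32 - 5 \left(-32\right)^{5}} = -6725 - \frac{1}{-32 - -167772160} = -6725 - \frac{1}{-32 + 167772160} = -6725 - \frac{1}{167772128} = - \frac{1128267560801}{167772128}$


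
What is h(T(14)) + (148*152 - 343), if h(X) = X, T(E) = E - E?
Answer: 22153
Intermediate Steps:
T(E) = 0
h(T(14)) + (148*152 - 343) = 0 + (148*152 - 343) = 0 + (22496 - 343) = 0 + 22153 = 22153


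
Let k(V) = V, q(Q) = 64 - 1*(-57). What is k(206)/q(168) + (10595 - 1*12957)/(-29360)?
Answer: 3166981/1776280 ≈ 1.7829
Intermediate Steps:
q(Q) = 121 (q(Q) = 64 + 57 = 121)
k(206)/q(168) + (10595 - 1*12957)/(-29360) = 206/121 + (10595 - 1*12957)/(-29360) = 206*(1/121) + (10595 - 12957)*(-1/29360) = 206/121 - 2362*(-1/29360) = 206/121 + 1181/14680 = 3166981/1776280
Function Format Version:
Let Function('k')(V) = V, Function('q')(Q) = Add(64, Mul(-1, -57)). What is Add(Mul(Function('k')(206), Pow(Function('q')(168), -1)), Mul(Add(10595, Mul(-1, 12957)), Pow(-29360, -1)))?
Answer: Rational(3166981, 1776280) ≈ 1.7829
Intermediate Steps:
Function('q')(Q) = 121 (Function('q')(Q) = Add(64, 57) = 121)
Add(Mul(Function('k')(206), Pow(Function('q')(168), -1)), Mul(Add(10595, Mul(-1, 12957)), Pow(-29360, -1))) = Add(Mul(206, Pow(121, -1)), Mul(Add(10595, Mul(-1, 12957)), Pow(-29360, -1))) = Add(Mul(206, Rational(1, 121)), Mul(Add(10595, -12957), Rational(-1, 29360))) = Add(Rational(206, 121), Mul(-2362, Rational(-1, 29360))) = Add(Rational(206, 121), Rational(1181, 14680)) = Rational(3166981, 1776280)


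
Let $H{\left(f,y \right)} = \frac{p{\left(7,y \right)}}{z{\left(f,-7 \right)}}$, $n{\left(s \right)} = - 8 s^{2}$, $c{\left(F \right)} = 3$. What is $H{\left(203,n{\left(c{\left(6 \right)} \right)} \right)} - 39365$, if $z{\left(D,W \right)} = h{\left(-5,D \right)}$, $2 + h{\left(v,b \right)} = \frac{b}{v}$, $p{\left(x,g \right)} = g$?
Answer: $- \frac{2794795}{71} \approx -39363.0$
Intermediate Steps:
$h{\left(v,b \right)} = -2 + \frac{b}{v}$
$z{\left(D,W \right)} = -2 - \frac{D}{5}$ ($z{\left(D,W \right)} = -2 + \frac{D}{-5} = -2 + D \left(- \frac{1}{5}\right) = -2 - \frac{D}{5}$)
$H{\left(f,y \right)} = \frac{y}{-2 - \frac{f}{5}}$
$H{\left(203,n{\left(c{\left(6 \right)} \right)} \right)} - 39365 = \frac{5 \left(- 8 \cdot 3^{2}\right)}{-10 - 203} - 39365 = \frac{5 \left(\left(-8\right) 9\right)}{-10 - 203} - 39365 = 5 \left(-72\right) \frac{1}{-213} - 39365 = 5 \left(-72\right) \left(- \frac{1}{213}\right) - 39365 = \frac{120}{71} - 39365 = - \frac{2794795}{71}$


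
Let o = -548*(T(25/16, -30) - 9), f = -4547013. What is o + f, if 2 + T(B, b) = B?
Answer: -18167365/4 ≈ -4.5418e+6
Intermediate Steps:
T(B, b) = -2 + B
o = 20687/4 (o = -548*((-2 + 25/16) - 9) = -548*(-7/16 - 9) = -548*(-151/16) = 20687/4 ≈ 5171.8)
o + f = 20687/4 - 4547013 = -18167365/4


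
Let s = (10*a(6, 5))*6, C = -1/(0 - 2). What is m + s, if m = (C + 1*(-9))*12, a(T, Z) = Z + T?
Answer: 558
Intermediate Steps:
a(T, Z) = T + Z
C = 1/2 (C = -1/(-2) = -1*(-1/2) = 1/2 ≈ 0.50000)
s = 660 (s = (10*(6 + 5))*6 = (10*11)*6 = 110*6 = 660)
m = -102 (m = (1/2 + 1*(-9))*12 = (1/2 - 9)*12 = -17/2*12 = -102)
m + s = -102 + 660 = 558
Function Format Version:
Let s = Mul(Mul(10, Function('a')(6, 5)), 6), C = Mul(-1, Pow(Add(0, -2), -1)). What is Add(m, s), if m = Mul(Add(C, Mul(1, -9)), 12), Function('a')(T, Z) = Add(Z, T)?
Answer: 558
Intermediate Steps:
Function('a')(T, Z) = Add(T, Z)
C = Rational(1, 2) (C = Mul(-1, Pow(-2, -1)) = Mul(-1, Rational(-1, 2)) = Rational(1, 2) ≈ 0.50000)
s = 660 (s = Mul(Mul(10, Add(6, 5)), 6) = Mul(Mul(10, 11), 6) = Mul(110, 6) = 660)
m = -102 (m = Mul(Add(Rational(1, 2), Mul(1, -9)), 12) = Mul(Add(Rational(1, 2), -9), 12) = Mul(Rational(-17, 2), 12) = -102)
Add(m, s) = Add(-102, 660) = 558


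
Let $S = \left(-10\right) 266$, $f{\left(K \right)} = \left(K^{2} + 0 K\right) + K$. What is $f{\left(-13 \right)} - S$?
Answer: $2816$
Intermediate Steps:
$f{\left(K \right)} = K + K^{2}$ ($f{\left(K \right)} = \left(K^{2} + 0\right) + K = K^{2} + K = K + K^{2}$)
$S = -2660$
$f{\left(-13 \right)} - S = - 13 \left(1 - 13\right) - -2660 = \left(-13\right) \left(-12\right) + 2660 = 156 + 2660 = 2816$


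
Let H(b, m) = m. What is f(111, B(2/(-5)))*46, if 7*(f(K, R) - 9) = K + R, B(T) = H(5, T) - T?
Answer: 8004/7 ≈ 1143.4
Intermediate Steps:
B(T) = 0 (B(T) = T - T = 0)
f(K, R) = 9 + K/7 + R/7 (f(K, R) = 9 + (K + R)/7 = 9 + (K/7 + R/7) = 9 + K/7 + R/7)
f(111, B(2/(-5)))*46 = (9 + (⅐)*111 + (⅐)*0)*46 = (9 + 111/7 + 0)*46 = (174/7)*46 = 8004/7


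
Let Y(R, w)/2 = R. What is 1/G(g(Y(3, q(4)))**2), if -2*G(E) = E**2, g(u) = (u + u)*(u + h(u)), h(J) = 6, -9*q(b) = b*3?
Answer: -1/214990848 ≈ -4.6514e-9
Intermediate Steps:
q(b) = -b/3 (q(b) = -b*3/9 = -b/3)
Y(R, w) = 2*R
g(u) = 2*u*(6 + u) (g(u) = (u + u)*(u + 6) = (2*u)*(6 + u) = 2*u*(6 + u))
G(E) = -E**2/2
1/G(g(Y(3, q(4)))**2) = 1/(-20736*(6 + 2*3)**4/2) = 1/(-20736*(6 + 6)**4/2) = 1/(-((2*6*12)**2)**2/2) = 1/(-(144**2)**2/2) = 1/(-1/2*20736**2) = 1/(-1/2*429981696) = 1/(-214990848) = -1/214990848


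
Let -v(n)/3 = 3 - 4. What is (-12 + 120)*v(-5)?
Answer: 324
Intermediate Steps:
v(n) = 3 (v(n) = -3*(3 - 4) = -3*(-1) = 3)
(-12 + 120)*v(-5) = (-12 + 120)*3 = 108*3 = 324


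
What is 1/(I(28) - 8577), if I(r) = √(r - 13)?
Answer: -2859/24521638 - √15/73564914 ≈ -0.00011664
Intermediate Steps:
I(r) = √(-13 + r)
1/(I(28) - 8577) = 1/(√(-13 + 28) - 8577) = 1/(√15 - 8577) = 1/(-8577 + √15)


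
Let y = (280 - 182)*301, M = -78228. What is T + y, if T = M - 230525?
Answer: -279255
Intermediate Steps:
T = -308753 (T = -78228 - 230525 = -308753)
y = 29498 (y = 98*301 = 29498)
T + y = -308753 + 29498 = -279255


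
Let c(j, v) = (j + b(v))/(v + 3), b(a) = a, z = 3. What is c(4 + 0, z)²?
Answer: 49/36 ≈ 1.3611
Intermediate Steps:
c(j, v) = (j + v)/(3 + v) (c(j, v) = (j + v)/(v + 3) = (j + v)/(3 + v))
c(4 + 0, z)² = (((4 + 0) + 3)/(3 + 3))² = ((4 + 3)/6)² = ((⅙)*7)² = (7/6)² = 49/36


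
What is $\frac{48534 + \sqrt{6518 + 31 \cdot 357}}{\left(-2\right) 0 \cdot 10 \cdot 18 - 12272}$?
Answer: $- \frac{24267}{6136} - \frac{\sqrt{17585}}{12272} \approx -3.9657$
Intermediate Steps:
$\frac{48534 + \sqrt{6518 + 31 \cdot 357}}{\left(-2\right) 0 \cdot 10 \cdot 18 - 12272} = \frac{48534 + \sqrt{6518 + 11067}}{0 \cdot 10 \cdot 18 - 12272} = \frac{48534 + \sqrt{17585}}{0 \cdot 18 - 12272} = \frac{48534 + \sqrt{17585}}{0 - 12272} = \frac{48534 + \sqrt{17585}}{-12272} = \left(48534 + \sqrt{17585}\right) \left(- \frac{1}{12272}\right) = - \frac{24267}{6136} - \frac{\sqrt{17585}}{12272}$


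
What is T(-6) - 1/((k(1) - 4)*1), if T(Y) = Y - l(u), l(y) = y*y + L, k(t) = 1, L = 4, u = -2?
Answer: -41/3 ≈ -13.667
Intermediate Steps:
l(y) = 4 + y² (l(y) = y*y + 4 = y² + 4 = 4 + y²)
T(Y) = -8 + Y (T(Y) = Y - (4 + (-2)²) = Y - (4 + 4) = Y - 1*8 = Y - 8 = -8 + Y)
T(-6) - 1/((k(1) - 4)*1) = (-8 - 6) - 1/((1 - 4)*1) = -14 - 1/((-3*1)) = -14 - 1/(-3) = -14 - 1*(-⅓) = -14 + ⅓ = -41/3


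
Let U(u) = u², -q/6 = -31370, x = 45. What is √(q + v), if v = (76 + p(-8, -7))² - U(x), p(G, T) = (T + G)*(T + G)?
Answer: 2*√69199 ≈ 526.11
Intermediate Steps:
q = 188220 (q = -6*(-31370) = 188220)
p(G, T) = (G + T)² (p(G, T) = (G + T)*(G + T) = (G + T)²)
v = 88576 (v = (76 + (-8 - 7)²)² - 1*45² = (76 + (-15)²)² - 1*2025 = (76 + 225)² - 2025 = 301² - 2025 = 90601 - 2025 = 88576)
√(q + v) = √(188220 + 88576) = √276796 = 2*√69199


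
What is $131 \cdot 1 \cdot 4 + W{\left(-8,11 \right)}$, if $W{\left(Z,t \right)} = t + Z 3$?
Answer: $511$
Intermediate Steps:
$W{\left(Z,t \right)} = t + 3 Z$
$131 \cdot 1 \cdot 4 + W{\left(-8,11 \right)} = 131 \cdot 1 \cdot 4 + \left(11 + 3 \left(-8\right)\right) = 131 \cdot 4 + \left(11 - 24\right) = 524 - 13 = 511$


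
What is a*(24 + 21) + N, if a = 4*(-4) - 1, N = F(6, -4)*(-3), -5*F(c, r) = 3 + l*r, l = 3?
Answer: -3852/5 ≈ -770.40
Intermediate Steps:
F(c, r) = -3/5 - 3*r/5 (F(c, r) = -(3 + 3*r)/5 = -3/5 - 3*r/5)
N = -27/5 (N = (-3/5 - 3/5*(-4))*(-3) = (-3/5 + 12/5)*(-3) = (9/5)*(-3) = -27/5 ≈ -5.4000)
a = -17 (a = -16 - 1 = -17)
a*(24 + 21) + N = -17*(24 + 21) - 27/5 = -17*45 - 27/5 = -765 - 27/5 = -3852/5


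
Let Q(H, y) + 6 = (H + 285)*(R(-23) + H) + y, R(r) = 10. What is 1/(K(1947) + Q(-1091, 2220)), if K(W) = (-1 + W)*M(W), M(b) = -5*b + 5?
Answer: -1/18061080 ≈ -5.5368e-8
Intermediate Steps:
M(b) = 5 - 5*b
K(W) = (-1 + W)*(5 - 5*W)
Q(H, y) = -6 + y + (10 + H)*(285 + H) (Q(H, y) = -6 + ((H + 285)*(10 + H) + y) = -6 + ((285 + H)*(10 + H) + y) = -6 + ((10 + H)*(285 + H) + y) = -6 + (y + (10 + H)*(285 + H)) = -6 + y + (10 + H)*(285 + H))
1/(K(1947) + Q(-1091, 2220)) = 1/(-5*(-1 + 1947)**2 + (2844 + 2220 + (-1091)**2 + 295*(-1091))) = 1/(-5*1946**2 + (2844 + 2220 + 1190281 - 321845)) = 1/(-5*3786916 + 873500) = 1/(-18934580 + 873500) = 1/(-18061080) = -1/18061080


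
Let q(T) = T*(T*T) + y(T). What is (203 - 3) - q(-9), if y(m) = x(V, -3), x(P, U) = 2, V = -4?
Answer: 927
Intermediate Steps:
y(m) = 2
q(T) = 2 + T**3 (q(T) = T*(T*T) + 2 = T*T**2 + 2 = T**3 + 2 = 2 + T**3)
(203 - 3) - q(-9) = (203 - 3) - (2 + (-9)**3) = 200 - (2 - 729) = 200 - 1*(-727) = 200 + 727 = 927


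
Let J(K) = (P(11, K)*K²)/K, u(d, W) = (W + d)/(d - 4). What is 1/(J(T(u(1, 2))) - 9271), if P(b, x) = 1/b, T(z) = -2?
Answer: -11/101983 ≈ -0.00010786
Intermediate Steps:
u(d, W) = (W + d)/(-4 + d)
J(K) = K/11 (J(K) = (K²/11)/K = K/11)
1/(J(T(u(1, 2))) - 9271) = 1/((1/11)*(-2) - 9271) = 1/(-2/11 - 9271) = 1/(-101983/11) = -11/101983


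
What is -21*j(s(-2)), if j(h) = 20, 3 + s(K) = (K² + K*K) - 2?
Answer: -420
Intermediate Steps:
s(K) = -5 + 2*K² (s(K) = -3 + ((K² + K*K) - 2) = -3 + ((K² + K²) - 2) = -3 + (2*K² - 2) = -3 + (-2 + 2*K²) = -5 + 2*K²)
-21*j(s(-2)) = -21*20 = -420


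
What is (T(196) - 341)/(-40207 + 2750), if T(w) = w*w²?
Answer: -7529195/37457 ≈ -201.01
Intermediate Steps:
T(w) = w³
(T(196) - 341)/(-40207 + 2750) = (196³ - 341)/(-40207 + 2750) = (7529536 - 341)/(-37457) = 7529195*(-1/37457) = -7529195/37457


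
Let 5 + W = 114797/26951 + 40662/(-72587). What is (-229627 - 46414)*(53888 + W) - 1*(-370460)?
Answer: -29099001707864405448/1956292237 ≈ -1.4875e+10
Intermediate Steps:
W = -2544572908/1956292237 (W = -5 + (114797/26951 + 40662/(-72587)) = -5 + (114797*(1/26951) + 40662*(-1/72587)) = -5 + (114797/26951 - 40662/72587) = -5 + 7236888277/1956292237 = -2544572908/1956292237 ≈ -1.3007)
(-229627 - 46414)*(53888 + W) - 1*(-370460) = (-229627 - 46414)*(53888 - 2544572908/1956292237) - 1*(-370460) = -276041*105418131494548/1956292237 + 370460 = -29099726435886524468/1956292237 + 370460 = -29099001707864405448/1956292237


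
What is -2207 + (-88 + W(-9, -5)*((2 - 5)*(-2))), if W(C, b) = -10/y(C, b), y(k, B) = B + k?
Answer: -16035/7 ≈ -2290.7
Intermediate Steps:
W(C, b) = -10/(C + b) (W(C, b) = -10/(b + C) = -10/(C + b))
-2207 + (-88 + W(-9, -5)*((2 - 5)*(-2))) = -2207 + (-88 + (-10/(-9 - 5))*((2 - 5)*(-2))) = -2207 + (-88 + (-10/(-14))*(-3*(-2))) = -2207 + (-88 - 10*(-1/14)*6) = -2207 + (-88 + (5/7)*6) = -2207 + (-88 + 30/7) = -2207 - 586/7 = -16035/7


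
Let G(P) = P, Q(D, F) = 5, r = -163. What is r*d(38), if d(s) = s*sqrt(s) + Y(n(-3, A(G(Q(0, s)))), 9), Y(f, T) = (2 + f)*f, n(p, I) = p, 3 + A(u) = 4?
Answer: -489 - 6194*sqrt(38) ≈ -38671.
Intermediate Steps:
A(u) = 1 (A(u) = -3 + 4 = 1)
Y(f, T) = f*(2 + f)
d(s) = 3 + s**(3/2) (d(s) = s*sqrt(s) - 3*(2 - 3) = s**(3/2) - 3*(-1) = s**(3/2) + 3 = 3 + s**(3/2))
r*d(38) = -163*(3 + 38**(3/2)) = -163*(3 + 38*sqrt(38)) = -489 - 6194*sqrt(38)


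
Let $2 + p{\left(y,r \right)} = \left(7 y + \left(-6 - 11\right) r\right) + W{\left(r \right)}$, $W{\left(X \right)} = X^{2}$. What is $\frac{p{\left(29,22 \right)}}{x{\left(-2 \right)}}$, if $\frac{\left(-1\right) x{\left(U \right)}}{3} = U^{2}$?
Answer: $- \frac{311}{12} \approx -25.917$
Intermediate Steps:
$x{\left(U \right)} = - 3 U^{2}$
$p{\left(y,r \right)} = -2 + r^{2} - 17 r + 7 y$ ($p{\left(y,r \right)} = -2 + \left(\left(7 y + \left(-6 - 11\right) r\right) + r^{2}\right) = -2 - \left(- r^{2} - 7 y + 17 r\right) = -2 + \left(r^{2} - 17 r + 7 y\right) = -2 + r^{2} - 17 r + 7 y$)
$\frac{p{\left(29,22 \right)}}{x{\left(-2 \right)}} = \frac{-2 + 22^{2} - 374 + 7 \cdot 29}{\left(-3\right) \left(-2\right)^{2}} = \frac{-2 + 484 - 374 + 203}{\left(-3\right) 4} = \frac{311}{-12} = 311 \left(- \frac{1}{12}\right) = - \frac{311}{12}$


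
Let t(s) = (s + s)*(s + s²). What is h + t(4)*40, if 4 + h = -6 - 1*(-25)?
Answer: 6415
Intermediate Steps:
t(s) = 2*s*(s + s²) (t(s) = (2*s)*(s + s²) = 2*s*(s + s²))
h = 15 (h = -4 + (-6 - 1*(-25)) = -4 + (-6 + 25) = -4 + 19 = 15)
h + t(4)*40 = 15 + (2*4²*(1 + 4))*40 = 15 + (2*16*5)*40 = 15 + 160*40 = 15 + 6400 = 6415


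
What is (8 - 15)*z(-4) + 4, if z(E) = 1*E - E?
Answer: 4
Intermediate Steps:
z(E) = 0 (z(E) = E - E = 0)
(8 - 15)*z(-4) + 4 = (8 - 15)*0 + 4 = -7*0 + 4 = 0 + 4 = 4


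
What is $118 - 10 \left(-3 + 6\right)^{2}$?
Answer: $28$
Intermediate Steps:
$118 - 10 \left(-3 + 6\right)^{2} = 118 - 10 \cdot 3^{2} = 118 - 90 = 28$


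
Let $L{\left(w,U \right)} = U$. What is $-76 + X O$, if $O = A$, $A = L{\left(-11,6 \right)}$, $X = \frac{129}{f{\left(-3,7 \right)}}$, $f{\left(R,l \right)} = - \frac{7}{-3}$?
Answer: $\frac{1790}{7} \approx 255.71$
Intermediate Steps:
$f{\left(R,l \right)} = \frac{7}{3}$ ($f{\left(R,l \right)} = \left(-7\right) \left(- \frac{1}{3}\right) = \frac{7}{3}$)
$X = \frac{387}{7}$ ($X = \frac{129}{\frac{7}{3}} = 129 \cdot \frac{3}{7} = \frac{387}{7} \approx 55.286$)
$A = 6$
$O = 6$
$-76 + X O = -76 + \frac{387}{7} \cdot 6 = -76 + \frac{2322}{7} = \frac{1790}{7}$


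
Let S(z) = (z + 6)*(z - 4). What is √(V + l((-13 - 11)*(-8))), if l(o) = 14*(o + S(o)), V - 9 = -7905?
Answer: 2*√128982 ≈ 718.28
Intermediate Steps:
V = -7896 (V = 9 - 7905 = -7896)
S(z) = (-4 + z)*(6 + z) (S(z) = (6 + z)*(-4 + z) = (-4 + z)*(6 + z))
l(o) = -336 + 14*o² + 42*o (l(o) = 14*(o + (-24 + o² + 2*o)) = 14*(-24 + o² + 3*o) = -336 + 14*o² + 42*o)
√(V + l((-13 - 11)*(-8))) = √(-7896 + (-336 + 14*((-13 - 11)*(-8))² + 42*((-13 - 11)*(-8)))) = √(-7896 + (-336 + 14*(-24*(-8))² + 42*(-24*(-8)))) = √(-7896 + (-336 + 14*192² + 42*192)) = √(-7896 + (-336 + 14*36864 + 8064)) = √(-7896 + (-336 + 516096 + 8064)) = √(-7896 + 523824) = √515928 = 2*√128982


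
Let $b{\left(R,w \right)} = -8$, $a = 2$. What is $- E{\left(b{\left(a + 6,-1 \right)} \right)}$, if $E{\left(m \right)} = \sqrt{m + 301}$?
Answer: $- \sqrt{293} \approx -17.117$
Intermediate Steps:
$E{\left(m \right)} = \sqrt{301 + m}$
$- E{\left(b{\left(a + 6,-1 \right)} \right)} = - \sqrt{301 - 8} = - \sqrt{293}$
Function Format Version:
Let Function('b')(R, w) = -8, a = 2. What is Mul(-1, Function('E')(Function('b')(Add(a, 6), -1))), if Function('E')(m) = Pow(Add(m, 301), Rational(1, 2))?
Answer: Mul(-1, Pow(293, Rational(1, 2))) ≈ -17.117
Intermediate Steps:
Function('E')(m) = Pow(Add(301, m), Rational(1, 2))
Mul(-1, Function('E')(Function('b')(Add(a, 6), -1))) = Mul(-1, Pow(Add(301, -8), Rational(1, 2))) = Mul(-1, Pow(293, Rational(1, 2)))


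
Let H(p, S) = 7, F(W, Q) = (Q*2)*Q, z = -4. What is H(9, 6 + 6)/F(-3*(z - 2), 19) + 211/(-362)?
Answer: -37452/65341 ≈ -0.57318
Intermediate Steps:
F(W, Q) = 2*Q² (F(W, Q) = (2*Q)*Q = 2*Q²)
H(9, 6 + 6)/F(-3*(z - 2), 19) + 211/(-362) = 7/((2*19²)) + 211/(-362) = 7/((2*361)) + 211*(-1/362) = 7/722 - 211/362 = -37452/65341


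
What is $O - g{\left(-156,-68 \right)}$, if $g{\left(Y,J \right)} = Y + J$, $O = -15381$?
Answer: $-15157$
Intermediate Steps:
$g{\left(Y,J \right)} = J + Y$
$O - g{\left(-156,-68 \right)} = -15381 - \left(-68 - 156\right) = -15381 - -224 = -15381 + 224 = -15157$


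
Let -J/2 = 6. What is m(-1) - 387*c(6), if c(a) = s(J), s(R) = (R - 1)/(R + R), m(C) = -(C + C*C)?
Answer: -1677/8 ≈ -209.63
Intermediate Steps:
J = -12 (J = -2*6 = -12)
m(C) = -C - C**2 (m(C) = -(C + C**2) = -C - C**2)
s(R) = (-1 + R)/(2*R) (s(R) = (-1 + R)/((2*R)) = (-1 + R)*(1/(2*R)) = (-1 + R)/(2*R))
c(a) = 13/24 (c(a) = (1/2)*(-1 - 12)/(-12) = (1/2)*(-1/12)*(-13) = 13/24)
m(-1) - 387*c(6) = -1*(-1)*(1 - 1) - 387*13/24 = -1*(-1)*0 - 1677/8 = 0 - 1677/8 = -1677/8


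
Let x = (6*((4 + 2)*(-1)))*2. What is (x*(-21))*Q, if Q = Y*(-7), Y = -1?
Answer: 10584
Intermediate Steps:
Q = 7 (Q = -1*(-7) = 7)
x = -72 (x = (6*(6*(-1)))*2 = (6*(-6))*2 = -36*2 = -72)
(x*(-21))*Q = -72*(-21)*7 = 1512*7 = 10584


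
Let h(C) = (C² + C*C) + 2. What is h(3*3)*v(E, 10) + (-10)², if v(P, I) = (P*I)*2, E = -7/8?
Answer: -2770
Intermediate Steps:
h(C) = 2 + 2*C² (h(C) = (C² + C²) + 2 = 2*C² + 2 = 2 + 2*C²)
E = -7/8 (E = -7*⅛ = -7/8 ≈ -0.87500)
v(P, I) = 2*I*P (v(P, I) = (I*P)*2 = 2*I*P)
h(3*3)*v(E, 10) + (-10)² = (2 + 2*(3*3)²)*(2*10*(-7/8)) + (-10)² = (2 + 2*9²)*(-35/2) + 100 = (2 + 2*81)*(-35/2) + 100 = (2 + 162)*(-35/2) + 100 = 164*(-35/2) + 100 = -2870 + 100 = -2770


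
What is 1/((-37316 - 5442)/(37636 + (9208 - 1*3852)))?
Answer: -21496/21379 ≈ -1.0055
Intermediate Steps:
1/((-37316 - 5442)/(37636 + (9208 - 1*3852))) = 1/(-42758/(37636 + (9208 - 3852))) = 1/(-42758/(37636 + 5356)) = 1/(-42758/42992) = 1/(-42758*1/42992) = 1/(-21379/21496) = -21496/21379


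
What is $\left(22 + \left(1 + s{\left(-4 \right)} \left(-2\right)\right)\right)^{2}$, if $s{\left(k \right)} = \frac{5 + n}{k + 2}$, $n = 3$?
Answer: $961$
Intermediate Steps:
$s{\left(k \right)} = \frac{8}{2 + k}$ ($s{\left(k \right)} = \frac{5 + 3}{k + 2} = \frac{8}{2 + k}$)
$\left(22 + \left(1 + s{\left(-4 \right)} \left(-2\right)\right)\right)^{2} = \left(22 + \left(1 + \frac{8}{2 - 4} \left(-2\right)\right)\right)^{2} = \left(22 + \left(1 + \frac{8}{-2} \left(-2\right)\right)\right)^{2} = \left(22 + \left(1 + 8 \left(- \frac{1}{2}\right) \left(-2\right)\right)\right)^{2} = \left(22 + \left(1 - -8\right)\right)^{2} = \left(22 + \left(1 + 8\right)\right)^{2} = \left(22 + 9\right)^{2} = 31^{2} = 961$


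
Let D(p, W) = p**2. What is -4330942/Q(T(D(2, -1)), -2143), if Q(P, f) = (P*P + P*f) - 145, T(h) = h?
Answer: 56246/113 ≈ 497.75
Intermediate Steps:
Q(P, f) = -145 + P**2 + P*f (Q(P, f) = (P**2 + P*f) - 145 = -145 + P**2 + P*f)
-4330942/Q(T(D(2, -1)), -2143) = -4330942/(-145 + (2**2)**2 + 2**2*(-2143)) = -4330942/(-145 + 4**2 + 4*(-2143)) = -4330942/(-145 + 16 - 8572) = -4330942/(-8701) = -4330942*(-1/8701) = 56246/113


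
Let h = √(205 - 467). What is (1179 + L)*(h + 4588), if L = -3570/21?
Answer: 4629292 + 1009*I*√262 ≈ 4.6293e+6 + 16332.0*I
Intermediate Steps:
h = I*√262 (h = √(-262) = I*√262 ≈ 16.186*I)
L = -170 (L = -3570/21 = -119*10/7 = -170)
(1179 + L)*(h + 4588) = (1179 - 170)*(I*√262 + 4588) = 1009*(4588 + I*√262) = 4629292 + 1009*I*√262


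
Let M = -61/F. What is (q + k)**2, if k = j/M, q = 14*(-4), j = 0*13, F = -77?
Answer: 3136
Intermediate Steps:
M = 61/77 (M = -61/(-77) = -61*(-1/77) = 61/77 ≈ 0.79221)
j = 0
q = -56
k = 0 (k = 0/(61/77) = 0*(77/61) = 0)
(q + k)**2 = (-56 + 0)**2 = (-56)**2 = 3136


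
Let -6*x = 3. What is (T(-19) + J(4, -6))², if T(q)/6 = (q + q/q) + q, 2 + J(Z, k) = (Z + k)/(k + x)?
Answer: 8456464/169 ≈ 50038.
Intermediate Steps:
x = -½ (x = -⅙*3 = -½ ≈ -0.50000)
J(Z, k) = -2 + (Z + k)/(-½ + k) (J(Z, k) = -2 + (Z + k)/(k - ½) = -2 + (Z + k)/(-½ + k))
T(q) = 6 + 12*q (T(q) = 6*((q + q/q) + q) = 6*((q + 1) + q) = 6*((1 + q) + q) = 6*(1 + 2*q) = 6 + 12*q)
(T(-19) + J(4, -6))² = ((6 + 12*(-19)) + 2*(1 + 4 - 1*(-6))/(-1 + 2*(-6)))² = ((6 - 228) + 2*(1 + 4 + 6)/(-1 - 12))² = (-222 + 2*11/(-13))² = (-222 + 2*(-1/13)*11)² = (-222 - 22/13)² = (-2908/13)² = 8456464/169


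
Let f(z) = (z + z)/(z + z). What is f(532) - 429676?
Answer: -429675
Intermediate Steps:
f(z) = 1 (f(z) = (2*z)/((2*z)) = (2*z)*(1/(2*z)) = 1)
f(532) - 429676 = 1 - 429676 = -429675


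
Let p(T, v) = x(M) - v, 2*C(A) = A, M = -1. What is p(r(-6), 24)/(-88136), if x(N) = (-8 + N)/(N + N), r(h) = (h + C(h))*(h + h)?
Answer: 39/176272 ≈ 0.00022125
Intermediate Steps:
C(A) = A/2
r(h) = 3*h**2 (r(h) = (h + h/2)*(h + h) = (3*h/2)*(2*h) = 3*h**2)
x(N) = (-8 + N)/(2*N) (x(N) = (-8 + N)/((2*N)) = (-8 + N)*(1/(2*N)) = (-8 + N)/(2*N))
p(T, v) = 9/2 - v (p(T, v) = (1/2)*(-8 - 1)/(-1) - v = (1/2)*(-1)*(-9) - v = 9/2 - v)
p(r(-6), 24)/(-88136) = (9/2 - 1*24)/(-88136) = (9/2 - 24)*(-1/88136) = -39/2*(-1/88136) = 39/176272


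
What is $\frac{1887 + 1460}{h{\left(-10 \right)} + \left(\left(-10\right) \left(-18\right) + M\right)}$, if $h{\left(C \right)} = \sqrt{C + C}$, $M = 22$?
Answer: $\frac{338047}{20412} - \frac{3347 i \sqrt{5}}{20412} \approx 16.561 - 0.36665 i$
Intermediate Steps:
$h{\left(C \right)} = \sqrt{2} \sqrt{C}$ ($h{\left(C \right)} = \sqrt{2 C} = \sqrt{2} \sqrt{C}$)
$\frac{1887 + 1460}{h{\left(-10 \right)} + \left(\left(-10\right) \left(-18\right) + M\right)} = \frac{1887 + 1460}{\sqrt{2} \sqrt{-10} + \left(\left(-10\right) \left(-18\right) + 22\right)} = \frac{3347}{\sqrt{2} i \sqrt{10} + \left(180 + 22\right)} = \frac{3347}{2 i \sqrt{5} + 202} = \frac{3347}{202 + 2 i \sqrt{5}}$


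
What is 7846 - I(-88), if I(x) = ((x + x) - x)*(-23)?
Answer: 5822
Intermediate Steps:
I(x) = -23*x (I(x) = (2*x - x)*(-23) = x*(-23) = -23*x)
7846 - I(-88) = 7846 - (-23)*(-88) = 7846 - 1*2024 = 7846 - 2024 = 5822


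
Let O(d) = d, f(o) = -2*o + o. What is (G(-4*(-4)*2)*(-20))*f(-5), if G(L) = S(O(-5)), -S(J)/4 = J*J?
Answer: 10000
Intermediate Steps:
f(o) = -o
S(J) = -4*J² (S(J) = -4*J*J = -4*J²)
G(L) = -100 (G(L) = -4*(-5)² = -4*25 = -100)
(G(-4*(-4)*2)*(-20))*f(-5) = (-100*(-20))*(-1*(-5)) = 2000*5 = 10000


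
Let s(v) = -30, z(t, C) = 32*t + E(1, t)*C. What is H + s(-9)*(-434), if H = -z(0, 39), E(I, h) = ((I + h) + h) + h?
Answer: 12981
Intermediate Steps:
E(I, h) = I + 3*h (E(I, h) = (I + 2*h) + h = I + 3*h)
z(t, C) = 32*t + C*(1 + 3*t) (z(t, C) = 32*t + (1 + 3*t)*C = 32*t + C*(1 + 3*t))
H = -39 (H = -(32*0 + 39*(1 + 3*0)) = -(0 + 39*(1 + 0)) = -(0 + 39*1) = -(0 + 39) = -1*39 = -39)
H + s(-9)*(-434) = -39 - 30*(-434) = -39 + 13020 = 12981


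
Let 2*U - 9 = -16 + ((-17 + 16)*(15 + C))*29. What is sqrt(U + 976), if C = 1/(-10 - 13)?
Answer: sqrt(1598914)/46 ≈ 27.489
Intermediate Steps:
C = -1/23 (C = 1/(-23) = -1/23 ≈ -0.043478)
U = -10137/46 (U = 9/2 + (-16 + ((-17 + 16)*(15 - 1/23))*29)/2 = 9/2 + (-16 - 1*344/23*29)/2 = 9/2 + (-16 - 344/23*29)/2 = 9/2 + (-16 - 9976/23)/2 = 9/2 + (1/2)*(-10344/23) = 9/2 - 5172/23 = -10137/46 ≈ -220.37)
sqrt(U + 976) = sqrt(-10137/46 + 976) = sqrt(34759/46) = sqrt(1598914)/46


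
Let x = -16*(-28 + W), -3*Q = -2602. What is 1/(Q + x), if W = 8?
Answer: 3/3562 ≈ 0.00084222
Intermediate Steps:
Q = 2602/3 (Q = -1/3*(-2602) = 2602/3 ≈ 867.33)
x = 320 (x = -16*(-28 + 8) = -16*(-20) = 320)
1/(Q + x) = 1/(2602/3 + 320) = 1/(3562/3) = 3/3562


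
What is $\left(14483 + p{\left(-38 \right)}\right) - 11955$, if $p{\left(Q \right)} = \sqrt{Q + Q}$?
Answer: $2528 + 2 i \sqrt{19} \approx 2528.0 + 8.7178 i$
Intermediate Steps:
$p{\left(Q \right)} = \sqrt{2} \sqrt{Q}$ ($p{\left(Q \right)} = \sqrt{2 Q} = \sqrt{2} \sqrt{Q}$)
$\left(14483 + p{\left(-38 \right)}\right) - 11955 = \left(14483 + \sqrt{2} \sqrt{-38}\right) - 11955 = \left(14483 + \sqrt{2} i \sqrt{38}\right) - 11955 = \left(14483 + 2 i \sqrt{19}\right) - 11955 = 2528 + 2 i \sqrt{19}$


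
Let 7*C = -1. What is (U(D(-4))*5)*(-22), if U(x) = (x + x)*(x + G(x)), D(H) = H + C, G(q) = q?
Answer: -370040/49 ≈ -7551.8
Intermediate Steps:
C = -1/7 (C = (1/7)*(-1) = -1/7 ≈ -0.14286)
D(H) = -1/7 + H (D(H) = H - 1/7 = -1/7 + H)
U(x) = 4*x**2 (U(x) = (x + x)*(x + x) = (2*x)*(2*x) = 4*x**2)
(U(D(-4))*5)*(-22) = ((4*(-1/7 - 4)**2)*5)*(-22) = ((4*(-29/7)**2)*5)*(-22) = ((4*(841/49))*5)*(-22) = ((3364/49)*5)*(-22) = (16820/49)*(-22) = -370040/49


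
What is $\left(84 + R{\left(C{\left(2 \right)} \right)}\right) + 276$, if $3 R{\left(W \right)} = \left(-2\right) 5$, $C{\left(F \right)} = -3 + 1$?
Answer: $\frac{1070}{3} \approx 356.67$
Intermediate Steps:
$C{\left(F \right)} = -2$
$R{\left(W \right)} = - \frac{10}{3}$ ($R{\left(W \right)} = \frac{\left(-2\right) 5}{3} = \frac{1}{3} \left(-10\right) = - \frac{10}{3}$)
$\left(84 + R{\left(C{\left(2 \right)} \right)}\right) + 276 = \left(84 - \frac{10}{3}\right) + 276 = \frac{242}{3} + 276 = \frac{1070}{3}$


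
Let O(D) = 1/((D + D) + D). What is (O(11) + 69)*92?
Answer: 209576/33 ≈ 6350.8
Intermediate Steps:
O(D) = 1/(3*D) (O(D) = 1/(2*D + D) = 1/(3*D))
(O(11) + 69)*92 = ((⅓)/11 + 69)*92 = ((⅓)*(1/11) + 69)*92 = (1/33 + 69)*92 = (2278/33)*92 = 209576/33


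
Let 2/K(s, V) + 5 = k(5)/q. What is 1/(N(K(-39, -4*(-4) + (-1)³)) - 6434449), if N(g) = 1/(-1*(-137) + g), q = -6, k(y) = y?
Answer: -4783/30775969532 ≈ -1.5541e-7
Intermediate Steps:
K(s, V) = -12/35 (K(s, V) = 2/(-5 + 5/(-6)) = 2/(-5 + 5*(-⅙)) = 2/(-5 - ⅚) = 2/(-35/6) = 2*(-6/35) = -12/35)
N(g) = 1/(137 + g)
1/(N(K(-39, -4*(-4) + (-1)³)) - 6434449) = 1/(1/(137 - 12/35) - 6434449) = 1/(1/(4783/35) - 6434449) = 1/(35/4783 - 6434449) = 1/(-30775969532/4783) = -4783/30775969532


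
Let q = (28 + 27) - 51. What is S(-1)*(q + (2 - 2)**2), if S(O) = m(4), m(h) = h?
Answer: 16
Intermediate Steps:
S(O) = 4
q = 4 (q = 55 - 51 = 4)
S(-1)*(q + (2 - 2)**2) = 4*(4 + (2 - 2)**2) = 4*(4 + 0**2) = 4*(4 + 0) = 4*4 = 16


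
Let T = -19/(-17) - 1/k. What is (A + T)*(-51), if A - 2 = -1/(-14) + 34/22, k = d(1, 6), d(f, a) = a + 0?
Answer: -17938/77 ≈ -232.96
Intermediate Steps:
d(f, a) = a
k = 6
A = 557/154 (A = 2 + (-1/(-14) + 34/22) = 2 + (-1*(-1/14) + 34*(1/22)) = 2 + (1/14 + 17/11) = 2 + 249/154 = 557/154 ≈ 3.6169)
T = 97/102 (T = -19/(-17) - 1/6 = -19*(-1/17) - 1*⅙ = 19/17 - ⅙ = 97/102 ≈ 0.95098)
(A + T)*(-51) = (557/154 + 97/102)*(-51) = (17938/3927)*(-51) = -17938/77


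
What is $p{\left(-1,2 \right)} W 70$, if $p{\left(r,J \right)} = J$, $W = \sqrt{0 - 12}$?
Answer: $280 i \sqrt{3} \approx 484.97 i$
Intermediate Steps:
$W = 2 i \sqrt{3}$ ($W = \sqrt{-12} = 2 i \sqrt{3} \approx 3.4641 i$)
$p{\left(-1,2 \right)} W 70 = 2 \cdot 2 i \sqrt{3} \cdot 70 = 4 i \sqrt{3} \cdot 70 = 280 i \sqrt{3}$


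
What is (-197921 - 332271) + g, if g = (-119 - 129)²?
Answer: -468688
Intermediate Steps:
g = 61504 (g = (-248)² = 61504)
(-197921 - 332271) + g = (-197921 - 332271) + 61504 = -530192 + 61504 = -468688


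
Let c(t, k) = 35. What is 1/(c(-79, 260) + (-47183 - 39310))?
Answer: -1/86458 ≈ -1.1566e-5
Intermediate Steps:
1/(c(-79, 260) + (-47183 - 39310)) = 1/(35 + (-47183 - 39310)) = 1/(35 - 86493) = 1/(-86458) = -1/86458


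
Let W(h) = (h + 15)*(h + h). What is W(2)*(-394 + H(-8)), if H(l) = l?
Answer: -27336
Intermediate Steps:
W(h) = 2*h*(15 + h) (W(h) = (15 + h)*(2*h) = 2*h*(15 + h))
W(2)*(-394 + H(-8)) = (2*2*(15 + 2))*(-394 - 8) = (2*2*17)*(-402) = 68*(-402) = -27336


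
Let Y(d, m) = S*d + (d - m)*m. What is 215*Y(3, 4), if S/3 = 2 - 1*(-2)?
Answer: 6880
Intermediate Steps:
S = 12 (S = 3*(2 - 1*(-2)) = 3*(2 + 2) = 3*4 = 12)
Y(d, m) = 12*d + m*(d - m) (Y(d, m) = 12*d + (d - m)*m = 12*d + m*(d - m))
215*Y(3, 4) = 215*(-1*4² + 12*3 + 3*4) = 215*(-1*16 + 36 + 12) = 215*(-16 + 36 + 12) = 215*32 = 6880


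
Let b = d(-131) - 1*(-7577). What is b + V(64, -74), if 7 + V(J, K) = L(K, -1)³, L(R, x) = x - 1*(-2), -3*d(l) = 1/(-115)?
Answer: 2611996/345 ≈ 7571.0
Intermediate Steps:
d(l) = 1/345 (d(l) = -⅓/(-115) = -⅓*(-1/115) = 1/345)
L(R, x) = 2 + x (L(R, x) = x + 2 = 2 + x)
b = 2614066/345 (b = 1/345 - 1*(-7577) = 1/345 + 7577 = 2614066/345 ≈ 7577.0)
V(J, K) = -6 (V(J, K) = -7 + (2 - 1)³ = -7 + 1³ = -7 + 1 = -6)
b + V(64, -74) = 2614066/345 - 6 = 2611996/345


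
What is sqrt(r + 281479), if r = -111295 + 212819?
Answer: sqrt(383003) ≈ 618.87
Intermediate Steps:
r = 101524
sqrt(r + 281479) = sqrt(101524 + 281479) = sqrt(383003)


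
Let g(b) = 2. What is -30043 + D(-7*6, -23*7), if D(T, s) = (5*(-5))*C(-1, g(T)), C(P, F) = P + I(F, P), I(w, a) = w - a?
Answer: -30093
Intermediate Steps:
C(P, F) = F (C(P, F) = P + (F - P) = F)
D(T, s) = -50 (D(T, s) = (5*(-5))*2 = -25*2 = -50)
-30043 + D(-7*6, -23*7) = -30043 - 50 = -30093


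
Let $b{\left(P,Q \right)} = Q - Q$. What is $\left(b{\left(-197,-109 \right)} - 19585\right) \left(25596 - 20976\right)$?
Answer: $-90482700$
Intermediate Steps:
$b{\left(P,Q \right)} = 0$
$\left(b{\left(-197,-109 \right)} - 19585\right) \left(25596 - 20976\right) = \left(0 - 19585\right) \left(25596 - 20976\right) = \left(-19585\right) 4620 = -90482700$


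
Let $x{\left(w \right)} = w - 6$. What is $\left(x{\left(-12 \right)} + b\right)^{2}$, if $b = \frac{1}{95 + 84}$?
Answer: $\frac{10374841}{32041} \approx 323.8$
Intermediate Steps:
$b = \frac{1}{179} \approx 0.0055866$
$x{\left(w \right)} = -6 + w$ ($x{\left(w \right)} = w - 6 = -6 + w$)
$\left(x{\left(-12 \right)} + b\right)^{2} = \left(\left(-6 - 12\right) + \frac{1}{179}\right)^{2} = \left(-18 + \frac{1}{179}\right)^{2} = \left(- \frac{3221}{179}\right)^{2} = \frac{10374841}{32041}$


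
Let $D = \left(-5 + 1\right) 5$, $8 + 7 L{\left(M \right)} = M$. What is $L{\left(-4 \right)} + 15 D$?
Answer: $- \frac{2112}{7} \approx -301.71$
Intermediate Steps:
$L{\left(M \right)} = - \frac{8}{7} + \frac{M}{7}$
$D = -20$ ($D = \left(-4\right) 5 = -20$)
$L{\left(-4 \right)} + 15 D = \left(- \frac{8}{7} + \frac{1}{7} \left(-4\right)\right) + 15 \left(-20\right) = \left(- \frac{8}{7} - \frac{4}{7}\right) - 300 = - \frac{12}{7} - 300 = - \frac{2112}{7}$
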